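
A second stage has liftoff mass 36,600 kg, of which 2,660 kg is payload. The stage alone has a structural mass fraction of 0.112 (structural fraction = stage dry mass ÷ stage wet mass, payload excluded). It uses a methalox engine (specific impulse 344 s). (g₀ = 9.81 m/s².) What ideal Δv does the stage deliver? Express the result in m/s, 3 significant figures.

Δv ≈ 5850 m/s

Stage wet mass = m₀ − payload = 36,600 − 2,660 = 33,940 kg.
Stage dry mass = ε × stage wet mass = 0.112 × 33,940 = 3,801.28 kg.
Burnout mass m_f = stage dry + payload = 3,801.28 + 2,660 = 6,461.28 kg.
v_e = Isp · g₀ = 344 × 9.81 = 3374.6 m/s.
Rocket equation: Δv = v_e · ln(36,600/6,461.28) = 3374.6 × ln(5.665) = 3374.6 × 1.7342 ≈ 5852 m/s.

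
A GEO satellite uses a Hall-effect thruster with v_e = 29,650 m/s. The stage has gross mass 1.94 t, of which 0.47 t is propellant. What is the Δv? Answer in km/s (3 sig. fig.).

Δv ≈ 8.23 km/s

m_f = m₀ − m_prop = 1.94 − 0.47 = 1.47 t.
By the Tsiolkovsky rocket equation, Δv = v_e · ln(m₀/m_f) = 29650.0 × ln(1.32) = 29650.0 × 0.2774 ≈ 8225.7 m/s.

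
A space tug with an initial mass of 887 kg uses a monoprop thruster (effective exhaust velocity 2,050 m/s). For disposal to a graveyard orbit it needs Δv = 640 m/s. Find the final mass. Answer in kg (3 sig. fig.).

final mass ≈ 649 kg

From the ideal rocket equation, m₀/m_f = exp(Δv / v_e) = exp(640 / 2050.0) = exp(0.3122) = 1.3664.
m_f = m₀ / 1.3664 = 887 / 1.3664 = 649.151 kg.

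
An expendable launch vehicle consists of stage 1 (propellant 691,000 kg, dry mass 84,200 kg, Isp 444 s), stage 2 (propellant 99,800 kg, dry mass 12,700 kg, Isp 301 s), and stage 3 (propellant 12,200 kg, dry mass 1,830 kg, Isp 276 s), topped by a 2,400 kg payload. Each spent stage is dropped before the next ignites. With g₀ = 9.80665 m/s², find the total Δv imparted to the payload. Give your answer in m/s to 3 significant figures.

Ignition mass of stage 1 = 691,000+84,200 + 99,800+12,700 + 12,200+1,830 + 2,400 = 904,130 kg.
Stage 1: m₀ = 904,130 kg, m_f = 904,130 − 691,000 = 213,130 kg; Δv = 444×9.80665×ln(4.242) = 4354.2×1.4451 ≈ 6292 m/s.
Stage 2: m₀ = 128,930 kg, m_f = 128,930 − 99,800 = 29,130 kg; Δv = 301×9.80665×ln(4.426) = 2951.8×1.4875 ≈ 4391 m/s.
Stage 3: m₀ = 16,430 kg, m_f = 16,430 − 12,200 = 4,230 kg; Δv = 276×9.80665×ln(3.884) = 2706.6×1.3569 ≈ 3673 m/s.
Total Δv = 6292 + 4391 + 3673 = 14356 m/s.

Δv ≈ 14400 m/s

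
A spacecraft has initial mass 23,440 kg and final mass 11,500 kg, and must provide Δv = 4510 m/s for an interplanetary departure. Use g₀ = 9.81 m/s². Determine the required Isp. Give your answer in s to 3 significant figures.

Isp ≈ 646 s

ln(m₀/m_f) = ln(23440/11500) = ln(2.038) = 0.7121.
Rocket equation: v_e = Δv / ln(m₀/m_f) = 4510 / 0.7121 = 6333.4 m/s.
Isp = v_e / g₀ = 6333.4 / 9.81 = 645.6 s.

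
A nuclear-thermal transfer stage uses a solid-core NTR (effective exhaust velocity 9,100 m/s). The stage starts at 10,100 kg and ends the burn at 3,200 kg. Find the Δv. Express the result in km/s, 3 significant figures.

Δv ≈ 10.5 km/s

Rocket equation: Δv = v_e · ln(m₀/m_f) = 9100.0 × ln(3.156) = 9100.0 × 1.1494 ≈ 10459.4 m/s.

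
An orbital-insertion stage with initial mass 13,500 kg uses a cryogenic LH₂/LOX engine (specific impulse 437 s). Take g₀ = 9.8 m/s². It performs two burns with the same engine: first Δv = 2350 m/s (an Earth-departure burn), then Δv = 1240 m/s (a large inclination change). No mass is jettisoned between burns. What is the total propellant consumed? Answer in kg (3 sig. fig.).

v_e = Isp · g₀ = 437 × 9.8 = 4282.6 m/s.
After the first burn: m = 13500 × exp(−2350/4282.6) = 13500 × 0.57768 = 7,798.68 kg.
After the second burn: m = 7,798.68 × exp(−1240/4282.6) = 7,798.68 × 0.74861 = 5,838.17 kg.
Total propellant = m₀ − m_final = 13500 − 5,838.17 = 7,661.83 kg.

total propellant consumed ≈ 7660 kg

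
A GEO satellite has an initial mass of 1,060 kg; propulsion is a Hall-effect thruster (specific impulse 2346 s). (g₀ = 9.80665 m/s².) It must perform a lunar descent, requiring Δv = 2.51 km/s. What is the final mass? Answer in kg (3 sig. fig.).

v_e = Isp · g₀ = 2346 × 9.80665 = 23006.4 m/s.
m₀/m_f = exp(Δv / v_e) = exp(2510 / 23006.4) = exp(0.1091) = 1.1153.
m_f = m₀ / 1.1153 = 1,060 / 1.1153 = 950.417 kg.

final mass ≈ 950 kg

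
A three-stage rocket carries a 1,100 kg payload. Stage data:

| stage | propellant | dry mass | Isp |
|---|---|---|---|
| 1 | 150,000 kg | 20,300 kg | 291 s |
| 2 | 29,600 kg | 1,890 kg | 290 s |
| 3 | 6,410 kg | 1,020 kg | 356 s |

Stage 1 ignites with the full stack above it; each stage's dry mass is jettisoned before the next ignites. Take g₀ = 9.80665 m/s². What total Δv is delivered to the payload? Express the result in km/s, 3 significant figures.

Ignition mass of stage 1 = 150,000+20,300 + 29,600+1,890 + 6,410+1,020 + 1,100 = 210,320 kg.
Stage 1: m₀ = 210,320 kg, m_f = 210,320 − 150,000 = 60,320 kg; Δv = 291×9.80665×ln(3.487) = 2853.7×1.2490 ≈ 3564 m/s.
Stage 2: m₀ = 40,020 kg, m_f = 40,020 − 29,600 = 10,420 kg; Δv = 290×9.80665×ln(3.841) = 2843.9×1.3457 ≈ 3827 m/s.
Stage 3: m₀ = 8,530 kg, m_f = 8,530 − 6,410 = 2,120 kg; Δv = 356×9.80665×ln(4.024) = 3491.2×1.3922 ≈ 4860 m/s.
Total Δv = 3564 + 3827 + 4860 = 12251 m/s.

Δv ≈ 12.3 km/s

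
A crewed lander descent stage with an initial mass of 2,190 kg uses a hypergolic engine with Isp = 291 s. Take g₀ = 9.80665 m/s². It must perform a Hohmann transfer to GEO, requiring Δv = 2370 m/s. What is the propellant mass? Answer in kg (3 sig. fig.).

propellant mass ≈ 1240 kg

v_e = Isp · g₀ = 291 × 9.80665 = 2853.7 m/s.
m₀/m_f = exp(Δv / v_e) = exp(2370 / 2853.7) = exp(0.8305) = 2.2944.
m_f = 2,190 / 2.2944 = 954.498 kg, so propellant = m₀ − m_f = 2,190 − 954.498 = 1,235.502 kg.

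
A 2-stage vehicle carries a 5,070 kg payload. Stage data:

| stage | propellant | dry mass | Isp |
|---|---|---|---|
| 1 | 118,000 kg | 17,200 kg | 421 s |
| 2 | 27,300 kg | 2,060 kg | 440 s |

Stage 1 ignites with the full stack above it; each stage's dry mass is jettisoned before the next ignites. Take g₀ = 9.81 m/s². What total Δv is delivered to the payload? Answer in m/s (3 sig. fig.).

Δv ≈ 11700 m/s

Ignition mass of stage 1 = 118,000+17,200 + 27,300+2,060 + 5,070 = 169,630 kg.
Stage 1: m₀ = 169,630 kg, m_f = 169,630 − 118,000 = 51,630 kg; Δv = 421×9.81×ln(3.285) = 4130.0×1.1895 ≈ 4913 m/s.
Stage 2: m₀ = 34,430 kg, m_f = 34,430 − 27,300 = 7,130 kg; Δv = 440×9.81×ln(4.829) = 4316.4×1.5746 ≈ 6797 m/s.
Total Δv = 4913 + 6797 = 11710 m/s.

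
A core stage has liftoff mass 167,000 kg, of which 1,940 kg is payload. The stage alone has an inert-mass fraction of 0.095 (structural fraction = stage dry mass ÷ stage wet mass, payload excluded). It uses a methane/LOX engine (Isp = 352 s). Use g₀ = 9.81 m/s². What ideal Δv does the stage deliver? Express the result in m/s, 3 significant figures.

Δv ≈ 7770 m/s

Stage wet mass = m₀ − payload = 167,000 − 1,940 = 165,060 kg.
Stage dry mass = ε × stage wet mass = 0.095 × 165,060 = 15,680.7 kg.
Burnout mass m_f = stage dry + payload = 15,680.7 + 1,940 = 17,620.7 kg.
v_e = Isp · g₀ = 352 × 9.81 = 3453.1 m/s.
Δv = v_e · ln(167,000/17,620.7) = 3453.1 × ln(9.477) = 3453.1 × 2.2489 ≈ 7766 m/s.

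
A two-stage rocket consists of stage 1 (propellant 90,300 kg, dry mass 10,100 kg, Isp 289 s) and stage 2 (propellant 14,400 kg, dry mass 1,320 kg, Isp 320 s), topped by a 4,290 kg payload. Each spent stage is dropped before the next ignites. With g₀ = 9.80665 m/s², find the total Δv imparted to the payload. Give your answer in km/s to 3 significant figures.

Ignition mass of stage 1 = 90,300+10,100 + 14,400+1,320 + 4,290 = 120,410 kg.
Stage 1: m₀ = 120,410 kg, m_f = 120,410 − 90,300 = 30,110 kg; Δv = 289×9.80665×ln(3.999) = 2834.1×1.3860 ≈ 3928 m/s.
Stage 2: m₀ = 20,010 kg, m_f = 20,010 − 14,400 = 5,610 kg; Δv = 320×9.80665×ln(3.567) = 3138.1×1.2717 ≈ 3991 m/s.
Total Δv = 3928 + 3991 = 7919 m/s.

Δv ≈ 7.92 km/s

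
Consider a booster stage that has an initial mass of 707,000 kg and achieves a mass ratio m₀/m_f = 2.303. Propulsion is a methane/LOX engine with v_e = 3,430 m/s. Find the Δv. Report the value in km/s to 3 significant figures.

Δv = v_e · ln(2.303) = 3430.0 × 0.8342 ≈ 2861.3 m/s.

Δv ≈ 2.86 km/s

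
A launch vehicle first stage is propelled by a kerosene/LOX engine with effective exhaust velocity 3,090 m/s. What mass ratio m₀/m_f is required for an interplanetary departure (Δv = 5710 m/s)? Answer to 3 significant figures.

From the ideal rocket equation, m₀/m_f = exp(Δv / v_e) = exp(5710 / 3090.0) = exp(1.8479) = 6.3465.

mass ratio ≈ 6.35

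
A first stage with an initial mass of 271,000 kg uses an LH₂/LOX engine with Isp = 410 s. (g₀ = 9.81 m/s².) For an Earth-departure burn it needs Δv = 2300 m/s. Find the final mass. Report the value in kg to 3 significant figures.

v_e = Isp · g₀ = 410 × 9.81 = 4022.1 m/s.
Rocket equation: m₀/m_f = exp(Δv / v_e) = exp(2300 / 4022.1) = exp(0.5718) = 1.7715.
m_f = m₀ / 1.7715 = 271,000 / 1.7715 = 152,978 kg.

final mass ≈ 153000 kg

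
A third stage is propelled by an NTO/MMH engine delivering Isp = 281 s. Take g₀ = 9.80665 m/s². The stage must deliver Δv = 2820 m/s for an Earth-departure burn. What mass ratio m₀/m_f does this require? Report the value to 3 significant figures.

v_e = Isp · g₀ = 281 × 9.80665 = 2755.7 m/s.
m₀/m_f = exp(Δv / v_e) = exp(2820 / 2755.7) = exp(1.0233) = 2.7825.

mass ratio ≈ 2.78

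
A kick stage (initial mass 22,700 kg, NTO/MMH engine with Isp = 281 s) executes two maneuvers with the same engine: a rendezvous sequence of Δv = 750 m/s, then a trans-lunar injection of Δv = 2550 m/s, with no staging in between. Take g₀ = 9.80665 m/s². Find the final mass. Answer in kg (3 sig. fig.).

v_e = Isp · g₀ = 281 × 9.80665 = 2755.7 m/s.
After the first burn: m = 22700 × exp(−750/2755.7) = 22700 × 0.76173 = 17,291.3 kg.
After the second burn: m = 17,291.3 × exp(−2550/2755.7) = 17,291.3 × 0.39639 = 6,854.1 kg.

final mass ≈ 6850 kg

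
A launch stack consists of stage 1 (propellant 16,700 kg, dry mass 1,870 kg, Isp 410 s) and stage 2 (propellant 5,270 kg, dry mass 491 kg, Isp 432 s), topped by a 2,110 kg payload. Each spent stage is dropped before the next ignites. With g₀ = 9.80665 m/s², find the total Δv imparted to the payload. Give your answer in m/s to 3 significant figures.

Ignition mass of stage 1 = 16,700+1,870 + 5,270+491 + 2,110 = 26,441 kg.
Stage 1: m₀ = 26,441 kg, m_f = 26,441 − 16,700 = 9,741 kg; Δv = 410×9.80665×ln(2.714) = 4020.7×0.9986 ≈ 4015 m/s.
Stage 2: m₀ = 7,871 kg, m_f = 7,871 − 5,270 = 2,601 kg; Δv = 432×9.80665×ln(3.026) = 4236.5×1.1073 ≈ 4691 m/s.
Total Δv = 4015 + 4691 = 8706 m/s.

Δv ≈ 8710 m/s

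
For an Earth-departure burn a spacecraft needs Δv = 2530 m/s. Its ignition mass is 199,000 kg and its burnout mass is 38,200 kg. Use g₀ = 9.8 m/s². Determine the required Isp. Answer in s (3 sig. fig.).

ln(m₀/m_f) = ln(199000/38200) = ln(5.209) = 1.6505.
From the ideal rocket equation, v_e = Δv / ln(m₀/m_f) = 2530 / 1.6505 = 1532.9 m/s.
Isp = v_e / g₀ = 1532.9 / 9.8 = 156.4 s.

Isp ≈ 156 s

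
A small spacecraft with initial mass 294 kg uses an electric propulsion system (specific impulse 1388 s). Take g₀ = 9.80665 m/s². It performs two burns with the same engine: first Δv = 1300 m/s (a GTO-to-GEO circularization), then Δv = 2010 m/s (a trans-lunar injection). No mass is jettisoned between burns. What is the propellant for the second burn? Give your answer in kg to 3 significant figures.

propellant for the second burn ≈ 36.7 kg

v_e = Isp · g₀ = 1388 × 9.80665 = 13611.6 m/s.
After the first burn: m = 294 × exp(−1300/13611.6) = 294 × 0.90891 = 267.22 kg.
After the second burn: m = 267.22 × exp(−2010/13611.6) = 267.22 × 0.86272 = 230.536 kg.
Second-burn propellant = 267.22 − 230.536 = 36.684 kg.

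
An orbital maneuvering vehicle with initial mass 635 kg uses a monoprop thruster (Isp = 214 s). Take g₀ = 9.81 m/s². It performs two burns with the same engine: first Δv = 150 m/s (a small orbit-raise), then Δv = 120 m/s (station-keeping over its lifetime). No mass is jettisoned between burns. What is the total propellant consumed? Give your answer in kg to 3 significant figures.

v_e = Isp · g₀ = 214 × 9.81 = 2099.3 m/s.
After the first burn: m = 635 × exp(−150/2099.3) = 635 × 0.93104 = 591.21 kg.
After the second burn: m = 591.21 × exp(−120/2099.3) = 591.21 × 0.94444 = 558.362 kg.
Total propellant = m₀ − m_final = 635 − 558.362 = 76.638 kg.

total propellant consumed ≈ 76.6 kg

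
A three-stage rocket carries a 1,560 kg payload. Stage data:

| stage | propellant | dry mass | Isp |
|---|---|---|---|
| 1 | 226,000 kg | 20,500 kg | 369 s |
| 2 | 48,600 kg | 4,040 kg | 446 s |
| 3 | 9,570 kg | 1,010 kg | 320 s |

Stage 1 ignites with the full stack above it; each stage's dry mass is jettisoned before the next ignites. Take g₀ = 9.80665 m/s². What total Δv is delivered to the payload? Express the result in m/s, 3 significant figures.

Δv ≈ 15600 m/s

Ignition mass of stage 1 = 226,000+20,500 + 48,600+4,040 + 9,570+1,010 + 1,560 = 311,280 kg.
Stage 1: m₀ = 311,280 kg, m_f = 311,280 − 226,000 = 85,280 kg; Δv = 369×9.80665×ln(3.65) = 3618.7×1.2948 ≈ 4685 m/s.
Stage 2: m₀ = 64,780 kg, m_f = 64,780 − 48,600 = 16,180 kg; Δv = 446×9.80665×ln(4.004) = 4373.8×1.3872 ≈ 6067 m/s.
Stage 3: m₀ = 12,140 kg, m_f = 12,140 − 9,570 = 2,570 kg; Δv = 320×9.80665×ln(4.724) = 3138.1×1.5526 ≈ 4872 m/s.
Total Δv = 4685 + 6067 + 4872 = 15624 m/s.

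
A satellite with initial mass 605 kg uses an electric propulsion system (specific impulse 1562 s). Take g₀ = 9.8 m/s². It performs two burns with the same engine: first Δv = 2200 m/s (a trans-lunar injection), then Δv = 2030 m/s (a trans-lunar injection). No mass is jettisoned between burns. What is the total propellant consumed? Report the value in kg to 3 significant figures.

total propellant consumed ≈ 146 kg

v_e = Isp · g₀ = 1562 × 9.8 = 15307.6 m/s.
After the first burn: m = 605 × exp(−2200/15307.6) = 605 × 0.86613 = 524.009 kg.
After the second burn: m = 524.009 × exp(−2030/15307.6) = 524.009 × 0.87580 = 458.927 kg.
Total propellant = m₀ − m_final = 605 − 458.927 = 146.073 kg.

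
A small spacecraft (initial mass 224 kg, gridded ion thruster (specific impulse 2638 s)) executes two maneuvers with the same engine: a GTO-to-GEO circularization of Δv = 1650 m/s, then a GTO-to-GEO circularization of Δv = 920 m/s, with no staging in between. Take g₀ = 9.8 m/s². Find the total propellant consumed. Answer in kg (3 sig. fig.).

total propellant consumed ≈ 21.2 kg

v_e = Isp · g₀ = 2638 × 9.8 = 25852.4 m/s.
After the first burn: m = 224 × exp(−1650/25852.4) = 224 × 0.93817 = 210.15 kg.
After the second burn: m = 210.15 × exp(−920/25852.4) = 210.15 × 0.96504 = 202.803 kg.
Total propellant = m₀ − m_final = 224 − 202.803 = 21.197 kg.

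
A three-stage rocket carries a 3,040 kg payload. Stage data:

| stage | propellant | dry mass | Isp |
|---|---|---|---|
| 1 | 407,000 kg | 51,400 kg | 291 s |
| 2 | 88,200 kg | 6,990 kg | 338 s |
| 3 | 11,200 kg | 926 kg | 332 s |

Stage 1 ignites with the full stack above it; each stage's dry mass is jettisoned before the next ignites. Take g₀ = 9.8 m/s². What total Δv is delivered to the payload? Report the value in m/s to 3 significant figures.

Ignition mass of stage 1 = 407,000+51,400 + 88,200+6,990 + 11,200+926 + 3,040 = 568,756 kg.
Stage 1: m₀ = 568,756 kg, m_f = 568,756 − 407,000 = 161,756 kg; Δv = 291×9.8×ln(3.516) = 2851.8×1.2574 ≈ 3586 m/s.
Stage 2: m₀ = 110,356 kg, m_f = 110,356 − 88,200 = 22,156 kg; Δv = 338×9.8×ln(4.981) = 3312.4×1.6056 ≈ 5318 m/s.
Stage 3: m₀ = 15,166 kg, m_f = 15,166 − 11,200 = 3,966 kg; Δv = 332×9.8×ln(3.824) = 3253.6×1.3413 ≈ 4364 m/s.
Total Δv = 3586 + 5318 + 4364 = 13268 m/s.

Δv ≈ 13300 m/s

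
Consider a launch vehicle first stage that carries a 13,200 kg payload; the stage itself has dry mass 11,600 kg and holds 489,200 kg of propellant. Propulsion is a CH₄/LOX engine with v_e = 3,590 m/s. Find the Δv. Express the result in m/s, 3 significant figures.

m₀ = payload + dry + propellant = 13,200 + 11,600 + 489,200 = 514,000 kg.
m_f = payload + dry = 13,200 + 11,600 = 24,800 kg.
Δv = v_e · ln(m₀/m_f) = 3590.0 × ln(20.73) = 3590.0 × 3.0314 ≈ 10882.7 m/s.

Δv ≈ 10900 m/s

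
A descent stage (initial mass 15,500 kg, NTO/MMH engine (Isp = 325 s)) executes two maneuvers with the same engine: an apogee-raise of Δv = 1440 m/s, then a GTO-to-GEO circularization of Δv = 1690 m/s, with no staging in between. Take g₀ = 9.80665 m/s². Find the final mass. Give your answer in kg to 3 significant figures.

final mass ≈ 5810 kg

v_e = Isp · g₀ = 325 × 9.80665 = 3187.2 m/s.
After the first burn: m = 15500 × exp(−1440/3187.2) = 15500 × 0.63647 = 9,865.29 kg.
After the second burn: m = 9,865.29 × exp(−1690/3187.2) = 9,865.29 × 0.58846 = 5,805.33 kg.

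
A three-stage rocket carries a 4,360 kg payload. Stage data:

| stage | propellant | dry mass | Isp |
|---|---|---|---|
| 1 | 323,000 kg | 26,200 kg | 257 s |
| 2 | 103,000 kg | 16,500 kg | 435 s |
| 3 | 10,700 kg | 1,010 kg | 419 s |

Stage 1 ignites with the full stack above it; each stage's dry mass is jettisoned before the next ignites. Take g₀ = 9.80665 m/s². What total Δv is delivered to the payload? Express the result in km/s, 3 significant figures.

Δv ≈ 13.4 km/s

Ignition mass of stage 1 = 323,000+26,200 + 103,000+16,500 + 10,700+1,010 + 4,360 = 484,770 kg.
Stage 1: m₀ = 484,770 kg, m_f = 484,770 − 323,000 = 161,770 kg; Δv = 257×9.80665×ln(2.997) = 2520.3×1.0975 ≈ 2766 m/s.
Stage 2: m₀ = 135,570 kg, m_f = 135,570 − 103,000 = 32,570 kg; Δv = 435×9.80665×ln(4.162) = 4265.9×1.4261 ≈ 6084 m/s.
Stage 3: m₀ = 16,070 kg, m_f = 16,070 − 10,700 = 5,370 kg; Δv = 419×9.80665×ln(2.993) = 4109.0×1.0961 ≈ 4504 m/s.
Total Δv = 2766 + 6084 + 4504 = 13354 m/s.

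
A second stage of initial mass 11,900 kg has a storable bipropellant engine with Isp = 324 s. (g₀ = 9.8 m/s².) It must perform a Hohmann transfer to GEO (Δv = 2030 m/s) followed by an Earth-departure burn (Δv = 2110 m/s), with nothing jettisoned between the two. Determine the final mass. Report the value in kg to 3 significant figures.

final mass ≈ 3230 kg

v_e = Isp · g₀ = 324 × 9.8 = 3175.2 m/s.
After the first burn: m = 11900 × exp(−2030/3175.2) = 11900 × 0.52765 = 6,279.04 kg.
After the second burn: m = 6,279.04 × exp(−2110/3175.2) = 6,279.04 × 0.51452 = 3,230.69 kg.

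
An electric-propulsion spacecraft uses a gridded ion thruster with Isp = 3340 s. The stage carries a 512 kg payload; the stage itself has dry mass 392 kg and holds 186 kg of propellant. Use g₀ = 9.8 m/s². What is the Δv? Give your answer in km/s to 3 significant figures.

Δv ≈ 6.12 km/s

v_e = Isp · g₀ = 3340 × 9.8 = 32732.0 m/s.
m₀ = payload + dry + propellant = 512 + 392 + 186 = 1,090 kg.
m_f = payload + dry = 512 + 392 = 904 kg.
Δv = v_e · ln(m₀/m_f) = 32732.0 × ln(1.206) = 32732.0 × 0.1871 ≈ 6124.3 m/s.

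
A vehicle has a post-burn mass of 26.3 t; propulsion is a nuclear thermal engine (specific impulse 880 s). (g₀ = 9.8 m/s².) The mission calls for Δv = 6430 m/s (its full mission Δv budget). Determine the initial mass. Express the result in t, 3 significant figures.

initial mass ≈ 55.4 t

v_e = Isp · g₀ = 880 × 9.8 = 8624.0 m/s.
From the ideal rocket equation, m₀/m_f = exp(Δv / v_e) = exp(6430 / 8624.0) = exp(0.7456) = 2.1077.
m₀ = m_f × 2.1077 = 26.3 × 2.1077 = 55.4325 t.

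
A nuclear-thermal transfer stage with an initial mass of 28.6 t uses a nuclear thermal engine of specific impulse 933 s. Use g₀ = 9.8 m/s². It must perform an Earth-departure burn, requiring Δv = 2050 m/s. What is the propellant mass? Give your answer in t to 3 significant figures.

v_e = Isp · g₀ = 933 × 9.8 = 9143.4 m/s.
m₀/m_f = exp(Δv / v_e) = exp(2050 / 9143.4) = exp(0.2242) = 1.2513.
m_f = 28.6 / 1.2513 = 22.8562 t, so propellant = m₀ − m_f = 28.6 − 22.8562 = 5.7438 t.

propellant mass ≈ 5.74 t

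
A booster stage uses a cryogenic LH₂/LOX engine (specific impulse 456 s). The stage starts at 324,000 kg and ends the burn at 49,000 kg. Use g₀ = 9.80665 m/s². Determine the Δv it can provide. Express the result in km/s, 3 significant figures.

Δv ≈ 8.45 km/s

v_e = Isp · g₀ = 456 × 9.80665 = 4471.8 m/s.
Δv = v_e · ln(m₀/m_f) = 4471.8 × ln(6.612) = 4471.8 × 1.8889 ≈ 8446.9 m/s.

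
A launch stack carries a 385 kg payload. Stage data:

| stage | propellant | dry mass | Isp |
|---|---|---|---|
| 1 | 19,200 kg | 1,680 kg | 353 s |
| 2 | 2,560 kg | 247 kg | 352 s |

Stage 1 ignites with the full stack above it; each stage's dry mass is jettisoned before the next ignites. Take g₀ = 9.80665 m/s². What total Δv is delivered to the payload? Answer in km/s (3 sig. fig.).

Δv ≈ 11.1 km/s

Ignition mass of stage 1 = 19,200+1,680 + 2,560+247 + 385 = 24,072 kg.
Stage 1: m₀ = 24,072 kg, m_f = 24,072 − 19,200 = 4,872 kg; Δv = 353×9.80665×ln(4.941) = 3461.7×1.5975 ≈ 5530 m/s.
Stage 2: m₀ = 3,192 kg, m_f = 3,192 − 2,560 = 632 kg; Δv = 352×9.80665×ln(5.051) = 3451.9×1.6195 ≈ 5590 m/s.
Total Δv = 5530 + 5590 = 11120 m/s.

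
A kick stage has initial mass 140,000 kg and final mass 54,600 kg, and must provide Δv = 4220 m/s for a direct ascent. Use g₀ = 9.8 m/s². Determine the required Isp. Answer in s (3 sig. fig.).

Isp ≈ 457 s

ln(m₀/m_f) = ln(140000/54600) = ln(2.564) = 0.9416.
v_e = Δv / ln(m₀/m_f) = 4220 / 0.9416 = 4481.7 m/s.
Isp = v_e / g₀ = 4481.7 / 9.8 = 457.3 s.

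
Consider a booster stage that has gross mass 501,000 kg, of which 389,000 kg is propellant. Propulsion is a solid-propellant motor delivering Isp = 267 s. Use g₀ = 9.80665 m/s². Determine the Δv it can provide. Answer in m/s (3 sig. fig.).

Δv ≈ 3920 m/s

v_e = Isp · g₀ = 267 × 9.80665 = 2618.4 m/s.
m_f = m₀ − m_prop = 501,000 − 389,000 = 112,000 kg.
Δv = v_e · ln(m₀/m_f) = 2618.4 × ln(4.473) = 2618.4 × 1.4981 ≈ 3922.6 m/s.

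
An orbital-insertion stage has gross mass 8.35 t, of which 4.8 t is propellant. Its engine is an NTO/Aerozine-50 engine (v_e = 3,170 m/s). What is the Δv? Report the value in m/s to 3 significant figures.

m_f = m₀ − m_prop = 8.35 − 4.8 = 3.55 t.
Using Δv = v_e ln(m₀/m_f): Δv = v_e · ln(m₀/m_f) = 3170.0 × ln(2.352) = 3170.0 × 0.8553 ≈ 2711.3 m/s.

Δv ≈ 2710 m/s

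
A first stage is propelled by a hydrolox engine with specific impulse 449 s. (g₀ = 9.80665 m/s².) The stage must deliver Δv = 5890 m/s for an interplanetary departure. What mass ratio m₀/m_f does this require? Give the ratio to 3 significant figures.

mass ratio ≈ 3.81

v_e = Isp · g₀ = 449 × 9.80665 = 4403.2 m/s.
m₀/m_f = exp(Δv / v_e) = exp(5890 / 4403.2) = exp(1.3377) = 3.8101.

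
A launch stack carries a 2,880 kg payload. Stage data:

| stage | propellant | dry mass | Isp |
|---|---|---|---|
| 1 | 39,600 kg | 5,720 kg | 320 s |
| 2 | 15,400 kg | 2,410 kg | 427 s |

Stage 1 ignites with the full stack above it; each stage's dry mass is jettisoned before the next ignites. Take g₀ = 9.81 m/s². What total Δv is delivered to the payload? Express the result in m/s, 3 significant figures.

Δv ≈ 8590 m/s

Ignition mass of stage 1 = 39,600+5,720 + 15,400+2,410 + 2,880 = 66,010 kg.
Stage 1: m₀ = 66,010 kg, m_f = 66,010 − 39,600 = 26,410 kg; Δv = 320×9.81×ln(2.499) = 3139.2×0.9161 ≈ 2876 m/s.
Stage 2: m₀ = 20,690 kg, m_f = 20,690 − 15,400 = 5,290 kg; Δv = 427×9.81×ln(3.911) = 4188.9×1.3638 ≈ 5713 m/s.
Total Δv = 2876 + 5713 = 8589 m/s.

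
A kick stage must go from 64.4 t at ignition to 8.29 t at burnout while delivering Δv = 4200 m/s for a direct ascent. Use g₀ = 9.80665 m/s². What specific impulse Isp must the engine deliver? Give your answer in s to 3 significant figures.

Isp ≈ 209 s

ln(m₀/m_f) = ln(64400/8290) = ln(7.768) = 2.0501.
Using Δv = v_e ln(m₀/m_f): v_e = Δv / ln(m₀/m_f) = 4200 / 2.0501 = 2048.7 m/s.
Isp = v_e / g₀ = 2048.7 / 9.80665 = 208.9 s.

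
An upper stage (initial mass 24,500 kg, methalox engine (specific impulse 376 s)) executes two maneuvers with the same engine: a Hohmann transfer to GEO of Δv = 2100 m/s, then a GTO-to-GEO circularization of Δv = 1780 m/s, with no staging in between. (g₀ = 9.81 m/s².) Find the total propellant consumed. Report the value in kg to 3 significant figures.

total propellant consumed ≈ 15900 kg

v_e = Isp · g₀ = 376 × 9.81 = 3688.6 m/s.
After the first burn: m = 24500 × exp(−2100/3688.6) = 24500 × 0.56591 = 13,864.8 kg.
After the second burn: m = 13,864.8 × exp(−1780/3688.6) = 13,864.8 × 0.61719 = 8,557.22 kg.
Total propellant = m₀ − m_final = 24500 − 8,557.22 = 15,942.78 kg.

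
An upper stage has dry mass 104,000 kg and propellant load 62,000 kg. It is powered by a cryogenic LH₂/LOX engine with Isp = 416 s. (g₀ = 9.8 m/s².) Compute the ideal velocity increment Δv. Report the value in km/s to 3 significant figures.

v_e = Isp · g₀ = 416 × 9.8 = 4076.8 m/s.
m₀ = m_dry + m_prop = 104,000 + 62,000 = 166,000 kg.
From the ideal rocket equation, Δv = v_e · ln(m₀/m_f) = 4076.8 × ln(1.596) = 4076.8 × 0.4676 ≈ 1906.3 m/s.

Δv ≈ 1.91 km/s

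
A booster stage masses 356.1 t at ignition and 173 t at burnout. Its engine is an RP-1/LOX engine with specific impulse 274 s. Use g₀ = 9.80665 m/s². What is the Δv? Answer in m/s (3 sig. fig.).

Δv ≈ 1940 m/s

v_e = Isp · g₀ = 274 × 9.80665 = 2687.0 m/s.
Rocket equation: Δv = v_e · ln(m₀/m_f) = 2687.0 × ln(2.058) = 2687.0 × 0.7219 ≈ 1939.8 m/s.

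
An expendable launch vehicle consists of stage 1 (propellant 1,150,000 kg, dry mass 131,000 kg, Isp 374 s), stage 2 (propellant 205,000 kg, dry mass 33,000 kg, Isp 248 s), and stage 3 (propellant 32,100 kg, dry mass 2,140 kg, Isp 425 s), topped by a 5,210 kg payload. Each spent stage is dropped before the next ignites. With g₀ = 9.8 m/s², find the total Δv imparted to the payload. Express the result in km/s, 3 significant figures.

Ignition mass of stage 1 = 1,150,000+131,000 + 205,000+33,000 + 32,100+2,140 + 5,210 = 1,558,450 kg.
Stage 1: m₀ = 1,558,450 kg, m_f = 1,558,450 − 1,150,000 = 408,450 kg; Δv = 374×9.8×ln(3.816) = 3665.2×1.3391 ≈ 4908 m/s.
Stage 2: m₀ = 277,450 kg, m_f = 277,450 − 205,000 = 72,450 kg; Δv = 248×9.8×ln(3.83) = 2430.4×1.3427 ≈ 3263 m/s.
Stage 3: m₀ = 39,450 kg, m_f = 39,450 − 32,100 = 7,350 kg; Δv = 425×9.8×ln(5.367) = 4165.0×1.6803 ≈ 6999 m/s.
Total Δv = 4908 + 3263 + 6999 = 15170 m/s.

Δv ≈ 15.2 km/s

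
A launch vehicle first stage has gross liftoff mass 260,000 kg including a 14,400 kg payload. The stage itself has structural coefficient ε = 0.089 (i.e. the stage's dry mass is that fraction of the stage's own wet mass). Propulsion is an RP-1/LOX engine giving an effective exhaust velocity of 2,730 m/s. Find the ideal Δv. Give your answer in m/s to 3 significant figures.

Δv ≈ 5380 m/s

Stage wet mass = m₀ − payload = 260,000 − 14,400 = 245,600 kg.
Stage dry mass = ε × stage wet mass = 0.089 × 245,600 = 21,858.4 kg.
Burnout mass m_f = stage dry + payload = 21,858.4 + 14,400 = 36,258.4 kg.
Using Δv = v_e ln(m₀/m_f): Δv = v_e · ln(260,000/36,258.4) = 2730.0 × ln(7.171) = 2730.0 × 1.9700 ≈ 5378 m/s.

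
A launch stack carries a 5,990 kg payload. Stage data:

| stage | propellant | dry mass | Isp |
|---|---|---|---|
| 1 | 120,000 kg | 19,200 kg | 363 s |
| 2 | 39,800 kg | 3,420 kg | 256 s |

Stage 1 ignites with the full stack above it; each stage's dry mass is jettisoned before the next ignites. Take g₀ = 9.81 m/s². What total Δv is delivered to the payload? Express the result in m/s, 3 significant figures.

Ignition mass of stage 1 = 120,000+19,200 + 39,800+3,420 + 5,990 = 188,410 kg.
Stage 1: m₀ = 188,410 kg, m_f = 188,410 − 120,000 = 68,410 kg; Δv = 363×9.81×ln(2.754) = 3561.0×1.0131 ≈ 3608 m/s.
Stage 2: m₀ = 49,210 kg, m_f = 49,210 − 39,800 = 9,410 kg; Δv = 256×9.81×ln(5.23) = 2511.4×1.6543 ≈ 4155 m/s.
Total Δv = 3608 + 4155 = 7763 m/s.

Δv ≈ 7760 m/s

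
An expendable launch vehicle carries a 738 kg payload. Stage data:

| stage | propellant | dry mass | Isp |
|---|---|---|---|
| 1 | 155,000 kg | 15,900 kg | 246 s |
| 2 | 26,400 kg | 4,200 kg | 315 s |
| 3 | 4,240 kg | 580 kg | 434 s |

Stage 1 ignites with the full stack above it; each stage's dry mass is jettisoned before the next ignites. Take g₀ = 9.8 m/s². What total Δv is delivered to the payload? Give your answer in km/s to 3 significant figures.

Δv ≈ 13.5 km/s

Ignition mass of stage 1 = 155,000+15,900 + 26,400+4,200 + 4,240+580 + 738 = 207,058 kg.
Stage 1: m₀ = 207,058 kg, m_f = 207,058 − 155,000 = 52,058 kg; Δv = 246×9.8×ln(3.977) = 2410.8×1.3806 ≈ 3328 m/s.
Stage 2: m₀ = 36,158 kg, m_f = 36,158 − 26,400 = 9,758 kg; Δv = 315×9.8×ln(3.705) = 3087.0×1.3098 ≈ 4043 m/s.
Stage 3: m₀ = 5,558 kg, m_f = 5,558 − 4,240 = 1,318 kg; Δv = 434×9.8×ln(4.217) = 4253.2×1.4391 ≈ 6121 m/s.
Total Δv = 3328 + 4043 + 6121 = 13492 m/s.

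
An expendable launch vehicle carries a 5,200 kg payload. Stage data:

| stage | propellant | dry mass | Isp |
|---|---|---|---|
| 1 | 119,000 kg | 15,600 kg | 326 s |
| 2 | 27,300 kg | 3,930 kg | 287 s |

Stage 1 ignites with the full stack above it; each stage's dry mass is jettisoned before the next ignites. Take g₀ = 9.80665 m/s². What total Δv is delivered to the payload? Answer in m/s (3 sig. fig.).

Δv ≈ 7700 m/s

Ignition mass of stage 1 = 119,000+15,600 + 27,300+3,930 + 5,200 = 171,030 kg.
Stage 1: m₀ = 171,030 kg, m_f = 171,030 − 119,000 = 52,030 kg; Δv = 326×9.80665×ln(3.287) = 3197.0×1.1900 ≈ 3804 m/s.
Stage 2: m₀ = 36,430 kg, m_f = 36,430 − 27,300 = 9,130 kg; Δv = 287×9.80665×ln(3.99) = 2814.5×1.3838 ≈ 3895 m/s.
Total Δv = 3804 + 3895 = 7699 m/s.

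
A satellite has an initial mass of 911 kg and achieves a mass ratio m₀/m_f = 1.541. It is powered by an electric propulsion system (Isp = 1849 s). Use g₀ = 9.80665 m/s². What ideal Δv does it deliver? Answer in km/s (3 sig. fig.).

v_e = Isp · g₀ = 1849 × 9.80665 = 18132.5 m/s.
By the Tsiolkovsky rocket equation, Δv = v_e · ln(1.541) = 18132.5 × 0.4324 ≈ 7841.1 m/s.

Δv ≈ 7.84 km/s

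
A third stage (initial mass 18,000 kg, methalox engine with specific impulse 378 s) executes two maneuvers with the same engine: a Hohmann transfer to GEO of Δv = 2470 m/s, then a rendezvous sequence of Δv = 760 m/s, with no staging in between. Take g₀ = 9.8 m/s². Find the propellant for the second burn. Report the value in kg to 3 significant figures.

propellant for the second burn ≈ 1710 kg

v_e = Isp · g₀ = 378 × 9.8 = 3704.4 m/s.
After the first burn: m = 18000 × exp(−2470/3704.4) = 18000 × 0.51336 = 9,240.48 kg.
After the second burn: m = 9,240.48 × exp(−760/3704.4) = 9,240.48 × 0.81452 = 7,526.56 kg.
Second-burn propellant = 9,240.48 − 7,526.56 = 1,713.92 kg.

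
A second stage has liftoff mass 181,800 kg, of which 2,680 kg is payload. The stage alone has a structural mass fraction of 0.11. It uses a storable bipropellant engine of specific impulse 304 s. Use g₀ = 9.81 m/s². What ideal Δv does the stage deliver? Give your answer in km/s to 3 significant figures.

Δv ≈ 6.25 km/s

Stage wet mass = m₀ − payload = 181,800 − 2,680 = 179,120 kg.
Stage dry mass = ε × stage wet mass = 0.11 × 179,120 = 19,703.2 kg.
Burnout mass m_f = stage dry + payload = 19,703.2 + 2,680 = 22,383.2 kg.
v_e = Isp · g₀ = 304 × 9.81 = 2982.2 m/s.
By the Tsiolkovsky rocket equation, Δv = v_e · ln(181,800/22,383.2) = 2982.2 × ln(8.122) = 2982.2 × 2.0946 ≈ 6247 m/s.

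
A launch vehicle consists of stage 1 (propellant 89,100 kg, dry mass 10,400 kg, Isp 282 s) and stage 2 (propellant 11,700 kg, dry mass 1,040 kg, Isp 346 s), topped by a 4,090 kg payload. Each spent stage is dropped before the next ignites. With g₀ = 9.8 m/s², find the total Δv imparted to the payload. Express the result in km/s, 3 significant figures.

Ignition mass of stage 1 = 89,100+10,400 + 11,700+1,040 + 4,090 = 116,330 kg.
Stage 1: m₀ = 116,330 kg, m_f = 116,330 − 89,100 = 27,230 kg; Δv = 282×9.8×ln(4.272) = 2763.6×1.4521 ≈ 4013 m/s.
Stage 2: m₀ = 16,830 kg, m_f = 16,830 − 11,700 = 5,130 kg; Δv = 346×9.8×ln(3.281) = 3390.8×1.1881 ≈ 4028 m/s.
Total Δv = 4013 + 4028 = 8041 m/s.

Δv ≈ 8.04 km/s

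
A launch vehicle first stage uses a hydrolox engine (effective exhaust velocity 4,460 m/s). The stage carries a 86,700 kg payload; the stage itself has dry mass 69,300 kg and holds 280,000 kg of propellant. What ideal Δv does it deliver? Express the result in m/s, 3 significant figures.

m₀ = payload + dry + propellant = 86,700 + 69,300 + 280,000 = 436,000 kg.
m_f = payload + dry = 86,700 + 69,300 = 156,000 kg.
From the ideal rocket equation, Δv = v_e · ln(m₀/m_f) = 4460.0 × ln(2.795) = 4460.0 × 1.0278 ≈ 4583.9 m/s.

Δv ≈ 4580 m/s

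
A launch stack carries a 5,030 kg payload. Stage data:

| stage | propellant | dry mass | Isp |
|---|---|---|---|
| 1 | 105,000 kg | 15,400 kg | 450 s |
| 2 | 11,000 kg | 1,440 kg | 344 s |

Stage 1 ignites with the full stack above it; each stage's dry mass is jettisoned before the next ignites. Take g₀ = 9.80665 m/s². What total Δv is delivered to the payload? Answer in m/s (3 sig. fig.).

Δv ≈ 9680 m/s

Ignition mass of stage 1 = 105,000+15,400 + 11,000+1,440 + 5,030 = 137,870 kg.
Stage 1: m₀ = 137,870 kg, m_f = 137,870 − 105,000 = 32,870 kg; Δv = 450×9.80665×ln(4.194) = 4413.0×1.4338 ≈ 6327 m/s.
Stage 2: m₀ = 17,470 kg, m_f = 17,470 − 11,000 = 6,470 kg; Δv = 344×9.80665×ln(2.7) = 3373.5×0.9933 ≈ 3351 m/s.
Total Δv = 6327 + 3351 = 9678 m/s.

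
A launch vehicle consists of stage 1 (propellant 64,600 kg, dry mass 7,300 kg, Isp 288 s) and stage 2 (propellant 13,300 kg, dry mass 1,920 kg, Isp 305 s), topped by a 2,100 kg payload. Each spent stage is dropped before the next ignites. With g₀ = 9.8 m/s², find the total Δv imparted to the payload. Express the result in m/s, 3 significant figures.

Ignition mass of stage 1 = 64,600+7,300 + 13,300+1,920 + 2,100 = 89,220 kg.
Stage 1: m₀ = 89,220 kg, m_f = 89,220 − 64,600 = 24,620 kg; Δv = 288×9.8×ln(3.624) = 2822.4×1.2875 ≈ 3634 m/s.
Stage 2: m₀ = 17,320 kg, m_f = 17,320 − 13,300 = 4,020 kg; Δv = 305×9.8×ln(4.308) = 2989.0×1.4606 ≈ 4366 m/s.
Total Δv = 3634 + 4366 = 8000 m/s.

Δv ≈ 8000 m/s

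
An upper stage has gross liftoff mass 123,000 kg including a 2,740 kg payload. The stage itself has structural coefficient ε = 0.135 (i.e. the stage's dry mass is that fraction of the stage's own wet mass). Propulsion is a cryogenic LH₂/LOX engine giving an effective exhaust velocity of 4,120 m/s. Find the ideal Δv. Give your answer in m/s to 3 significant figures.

Δv ≈ 7700 m/s

Stage wet mass = m₀ − payload = 123,000 − 2,740 = 120,260 kg.
Stage dry mass = ε × stage wet mass = 0.135 × 120,260 = 16,235.1 kg.
Burnout mass m_f = stage dry + payload = 16,235.1 + 2,740 = 18,975.1 kg.
Using Δv = v_e ln(m₀/m_f): Δv = v_e · ln(123,000/18,975.1) = 4120.0 × ln(6.482) = 4120.0 × 1.8691 ≈ 7701 m/s.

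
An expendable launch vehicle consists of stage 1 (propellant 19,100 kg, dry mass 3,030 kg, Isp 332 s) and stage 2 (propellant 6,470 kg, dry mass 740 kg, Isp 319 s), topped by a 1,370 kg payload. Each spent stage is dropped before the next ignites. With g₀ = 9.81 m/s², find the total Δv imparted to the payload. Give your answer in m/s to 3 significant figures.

Ignition mass of stage 1 = 19,100+3,030 + 6,470+740 + 1,370 = 30,710 kg.
Stage 1: m₀ = 30,710 kg, m_f = 30,710 − 19,100 = 11,610 kg; Δv = 332×9.81×ln(2.645) = 3256.9×0.9727 ≈ 3168 m/s.
Stage 2: m₀ = 8,580 kg, m_f = 8,580 − 6,470 = 2,110 kg; Δv = 319×9.81×ln(4.066) = 3129.4×1.4027 ≈ 4390 m/s.
Total Δv = 3168 + 4390 = 7558 m/s.

Δv ≈ 7560 m/s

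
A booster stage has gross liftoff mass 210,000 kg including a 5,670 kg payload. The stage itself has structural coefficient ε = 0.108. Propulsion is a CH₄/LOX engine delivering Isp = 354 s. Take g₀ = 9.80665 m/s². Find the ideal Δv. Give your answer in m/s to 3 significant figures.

Δv ≈ 7030 m/s

Stage wet mass = m₀ − payload = 210,000 − 5,670 = 204,330 kg.
Stage dry mass = ε × stage wet mass = 0.108 × 204,330 = 22,067.6 kg.
Burnout mass m_f = stage dry + payload = 22,067.6 + 5,670 = 27,737.6 kg.
v_e = Isp · g₀ = 354 × 9.80665 = 3471.6 m/s.
From the ideal rocket equation, Δv = v_e · ln(210,000/27,737.6) = 3471.6 × ln(7.571) = 3471.6 × 2.0243 ≈ 7028 m/s.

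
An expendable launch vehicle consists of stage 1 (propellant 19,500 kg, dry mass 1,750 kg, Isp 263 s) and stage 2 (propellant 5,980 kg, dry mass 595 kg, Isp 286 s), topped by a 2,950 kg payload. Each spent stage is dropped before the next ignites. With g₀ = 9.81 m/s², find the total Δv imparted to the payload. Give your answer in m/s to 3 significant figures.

Δv ≈ 5360 m/s

Ignition mass of stage 1 = 19,500+1,750 + 5,980+595 + 2,950 = 30,775 kg.
Stage 1: m₀ = 30,775 kg, m_f = 30,775 − 19,500 = 11,275 kg; Δv = 263×9.81×ln(2.729) = 2580.0×1.0041 ≈ 2591 m/s.
Stage 2: m₀ = 9,525 kg, m_f = 9,525 − 5,980 = 3,545 kg; Δv = 286×9.81×ln(2.687) = 2805.7×0.9884 ≈ 2773 m/s.
Total Δv = 2591 + 2773 = 5364 m/s.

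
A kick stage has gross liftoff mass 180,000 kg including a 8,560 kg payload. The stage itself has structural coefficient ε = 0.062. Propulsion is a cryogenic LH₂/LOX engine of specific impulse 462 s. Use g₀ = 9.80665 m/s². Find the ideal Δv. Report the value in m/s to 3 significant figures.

Stage wet mass = m₀ − payload = 180,000 − 8,560 = 171,440 kg.
Stage dry mass = ε × stage wet mass = 0.062 × 171,440 = 10,629.3 kg.
Burnout mass m_f = stage dry + payload = 10,629.3 + 8,560 = 19,189.3 kg.
v_e = Isp · g₀ = 462 × 9.80665 = 4530.7 m/s.
Rocket equation: Δv = v_e · ln(180,000/19,189.3) = 4530.7 × ln(9.38) = 4530.7 × 2.2386 ≈ 10142 m/s.

Δv ≈ 10100 m/s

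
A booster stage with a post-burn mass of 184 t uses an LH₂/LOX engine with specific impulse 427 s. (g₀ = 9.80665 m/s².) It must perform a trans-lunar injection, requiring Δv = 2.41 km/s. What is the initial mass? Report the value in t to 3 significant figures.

v_e = Isp · g₀ = 427 × 9.80665 = 4187.4 m/s.
m₀/m_f = exp(Δv / v_e) = exp(2410 / 4187.4) = exp(0.5755) = 1.7781.
m₀ = m_f × 1.7781 = 184 × 1.7781 = 327.17 t.

initial mass ≈ 327 t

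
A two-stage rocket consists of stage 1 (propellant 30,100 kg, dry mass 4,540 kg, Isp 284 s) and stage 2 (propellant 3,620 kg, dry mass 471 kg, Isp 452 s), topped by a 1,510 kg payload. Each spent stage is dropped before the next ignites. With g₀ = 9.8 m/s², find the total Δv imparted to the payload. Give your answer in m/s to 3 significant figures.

Δv ≈ 8440 m/s

Ignition mass of stage 1 = 30,100+4,540 + 3,620+471 + 1,510 = 40,241 kg.
Stage 1: m₀ = 40,241 kg, m_f = 40,241 − 30,100 = 10,141 kg; Δv = 284×9.8×ln(3.968) = 2783.2×1.3783 ≈ 3836 m/s.
Stage 2: m₀ = 5,601 kg, m_f = 5,601 − 3,620 = 1,981 kg; Δv = 452×9.8×ln(2.827) = 4429.6×1.0393 ≈ 4604 m/s.
Total Δv = 3836 + 4604 = 8440 m/s.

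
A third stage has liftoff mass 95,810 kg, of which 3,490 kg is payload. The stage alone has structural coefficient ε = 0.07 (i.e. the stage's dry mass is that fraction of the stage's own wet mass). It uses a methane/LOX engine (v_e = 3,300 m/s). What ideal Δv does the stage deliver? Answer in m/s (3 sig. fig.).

Stage wet mass = m₀ − payload = 95,810 − 3,490 = 92,320 kg.
Stage dry mass = ε × stage wet mass = 0.07 × 92,320 = 6,462.4 kg.
Burnout mass m_f = stage dry + payload = 6,462.4 + 3,490 = 9,952.4 kg.
Δv = v_e · ln(95,810/9,952.4) = 3300.0 × ln(9.627) = 3300.0 × 2.2646 ≈ 7473 m/s.

Δv ≈ 7470 m/s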